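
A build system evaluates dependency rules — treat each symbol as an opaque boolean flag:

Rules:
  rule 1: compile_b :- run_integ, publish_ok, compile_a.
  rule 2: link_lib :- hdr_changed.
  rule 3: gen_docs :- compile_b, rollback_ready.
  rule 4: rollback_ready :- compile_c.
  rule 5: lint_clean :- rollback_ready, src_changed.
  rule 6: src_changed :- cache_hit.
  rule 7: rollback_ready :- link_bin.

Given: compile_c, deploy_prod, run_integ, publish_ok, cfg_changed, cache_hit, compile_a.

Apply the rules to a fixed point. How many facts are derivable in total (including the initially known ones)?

Round 1: rule 1 [compile_b :- run_integ, publish_ok, compile_a.]; rule 4 [rollback_ready :- compile_c.]; rule 6 [src_changed :- cache_hit.]. New: compile_b, rollback_ready, src_changed.
Round 2: rule 3 [gen_docs :- compile_b, rollback_ready.]; rule 5 [lint_clean :- rollback_ready, src_changed.]. New: gen_docs, lint_clean.
Closure: {cache_hit, cfg_changed, compile_a, compile_b, compile_c, deploy_prod, gen_docs, lint_clean, publish_ok, rollback_ready, run_integ, src_changed} — 12 facts.

12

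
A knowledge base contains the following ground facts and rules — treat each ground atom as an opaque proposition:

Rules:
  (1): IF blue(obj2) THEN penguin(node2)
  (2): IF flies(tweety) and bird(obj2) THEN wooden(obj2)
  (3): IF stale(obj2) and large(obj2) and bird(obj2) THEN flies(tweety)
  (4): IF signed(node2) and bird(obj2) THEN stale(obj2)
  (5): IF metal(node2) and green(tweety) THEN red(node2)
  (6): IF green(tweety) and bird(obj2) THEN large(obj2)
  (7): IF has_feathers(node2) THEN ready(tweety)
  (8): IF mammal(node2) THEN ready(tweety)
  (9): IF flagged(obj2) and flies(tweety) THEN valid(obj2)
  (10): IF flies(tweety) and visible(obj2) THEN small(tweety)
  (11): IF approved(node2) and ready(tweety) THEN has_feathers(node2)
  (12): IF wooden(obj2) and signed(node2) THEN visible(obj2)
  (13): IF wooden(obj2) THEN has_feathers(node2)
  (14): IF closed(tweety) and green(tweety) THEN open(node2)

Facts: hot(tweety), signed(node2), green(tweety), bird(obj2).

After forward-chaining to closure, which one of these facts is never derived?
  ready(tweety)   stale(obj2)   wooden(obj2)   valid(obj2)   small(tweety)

Round 1: (4) [IF signed(node2) and bird(obj2) THEN stale(obj2)]; (6) [IF green(tweety) and bird(obj2) THEN large(obj2)]. New: stale(obj2), large(obj2).
Round 2: (3) [IF stale(obj2) and large(obj2) and bird(obj2) THEN flies(tweety)]. New: flies(tweety).
Round 3: (2) [IF flies(tweety) and bird(obj2) THEN wooden(obj2)]. New: wooden(obj2).
Round 4: (12) [IF wooden(obj2) and signed(node2) THEN visible(obj2)]; (13) [IF wooden(obj2) THEN has_feathers(node2)]. New: visible(obj2), has_feathers(node2).
Round 5: (7) [IF has_feathers(node2) THEN ready(tweety)]; (10) [IF flies(tweety) and visible(obj2) THEN small(tweety)]. New: ready(tweety), small(tweety).
Derived: small(tweety) (round 5), stale(obj2) (round 1), ready(tweety) (round 5), wooden(obj2) (round 3). valid(obj2) never appears in any round.

valid(obj2)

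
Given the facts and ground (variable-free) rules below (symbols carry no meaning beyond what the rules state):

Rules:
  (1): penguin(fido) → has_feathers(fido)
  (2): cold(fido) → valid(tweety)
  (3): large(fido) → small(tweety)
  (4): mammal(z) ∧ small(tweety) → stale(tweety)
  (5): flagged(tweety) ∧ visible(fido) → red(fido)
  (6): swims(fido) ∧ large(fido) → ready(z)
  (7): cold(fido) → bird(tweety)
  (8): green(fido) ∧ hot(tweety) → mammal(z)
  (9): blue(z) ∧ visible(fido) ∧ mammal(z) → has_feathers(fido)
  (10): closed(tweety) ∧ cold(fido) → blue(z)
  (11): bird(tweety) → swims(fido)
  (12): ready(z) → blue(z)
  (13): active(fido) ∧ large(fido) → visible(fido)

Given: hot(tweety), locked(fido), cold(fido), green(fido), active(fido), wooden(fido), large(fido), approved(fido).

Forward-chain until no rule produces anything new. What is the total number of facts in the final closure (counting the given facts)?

18

Round 1 — (2), (3), (7), (8), (13), derive valid(tweety), small(tweety), bird(tweety), mammal(z), visible(fido).
Round 2 — (4), (11), derive stale(tweety), swims(fido).
Round 3 — (6), derive ready(z).
Round 4 — (12), derive blue(z).
Round 5 — (9), derive has_feathers(fido).
Closure: {active(fido), approved(fido), bird(tweety), blue(z), cold(fido), green(fido), has_feathers(fido), hot(tweety), large(fido), locked(fido), mammal(z), ready(z), small(tweety), stale(tweety), swims(fido), valid(tweety), visible(fido), wooden(fido)} — 18 facts.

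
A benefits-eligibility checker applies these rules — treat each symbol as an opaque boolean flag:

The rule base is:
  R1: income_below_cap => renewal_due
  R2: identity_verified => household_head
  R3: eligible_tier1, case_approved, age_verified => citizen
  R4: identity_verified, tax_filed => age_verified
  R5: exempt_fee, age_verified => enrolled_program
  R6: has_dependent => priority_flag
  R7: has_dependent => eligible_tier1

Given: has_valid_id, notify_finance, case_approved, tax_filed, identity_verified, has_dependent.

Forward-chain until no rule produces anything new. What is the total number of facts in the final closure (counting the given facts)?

11

Round 1 — R2, R4, R6, R7, derive household_head, age_verified, priority_flag, eligible_tier1.
Round 2 — R3, derive citizen.
Closure: {age_verified, case_approved, citizen, eligible_tier1, has_dependent, has_valid_id, household_head, identity_verified, notify_finance, priority_flag, tax_filed} — 11 facts.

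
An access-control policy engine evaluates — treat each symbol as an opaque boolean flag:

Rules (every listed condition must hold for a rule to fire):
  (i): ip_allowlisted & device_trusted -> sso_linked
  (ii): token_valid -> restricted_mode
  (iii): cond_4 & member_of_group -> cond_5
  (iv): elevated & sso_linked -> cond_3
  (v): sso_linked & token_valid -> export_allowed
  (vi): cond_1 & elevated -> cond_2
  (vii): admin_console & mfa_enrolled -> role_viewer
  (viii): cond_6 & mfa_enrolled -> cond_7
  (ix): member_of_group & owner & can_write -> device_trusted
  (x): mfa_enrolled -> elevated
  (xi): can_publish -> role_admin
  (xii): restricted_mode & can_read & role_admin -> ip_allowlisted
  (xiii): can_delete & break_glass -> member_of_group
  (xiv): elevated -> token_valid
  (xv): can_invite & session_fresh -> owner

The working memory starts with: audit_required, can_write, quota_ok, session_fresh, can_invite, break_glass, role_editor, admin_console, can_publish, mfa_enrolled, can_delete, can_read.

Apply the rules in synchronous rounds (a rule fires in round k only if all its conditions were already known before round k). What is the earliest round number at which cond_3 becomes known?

6

Round 1 — (vii), (x), (xi), (xiii), (xv), derive role_viewer, elevated, role_admin, member_of_group, owner.
Round 2 — (ix), (xiv), derive device_trusted, token_valid.
Round 3 — (ii), derive restricted_mode.
Round 4 — (xii), derive ip_allowlisted.
Round 5 — (i), derive sso_linked.
Round 6 — (iv), (v), derive cond_3, export_allowed.
cond_3 first appears in round 6.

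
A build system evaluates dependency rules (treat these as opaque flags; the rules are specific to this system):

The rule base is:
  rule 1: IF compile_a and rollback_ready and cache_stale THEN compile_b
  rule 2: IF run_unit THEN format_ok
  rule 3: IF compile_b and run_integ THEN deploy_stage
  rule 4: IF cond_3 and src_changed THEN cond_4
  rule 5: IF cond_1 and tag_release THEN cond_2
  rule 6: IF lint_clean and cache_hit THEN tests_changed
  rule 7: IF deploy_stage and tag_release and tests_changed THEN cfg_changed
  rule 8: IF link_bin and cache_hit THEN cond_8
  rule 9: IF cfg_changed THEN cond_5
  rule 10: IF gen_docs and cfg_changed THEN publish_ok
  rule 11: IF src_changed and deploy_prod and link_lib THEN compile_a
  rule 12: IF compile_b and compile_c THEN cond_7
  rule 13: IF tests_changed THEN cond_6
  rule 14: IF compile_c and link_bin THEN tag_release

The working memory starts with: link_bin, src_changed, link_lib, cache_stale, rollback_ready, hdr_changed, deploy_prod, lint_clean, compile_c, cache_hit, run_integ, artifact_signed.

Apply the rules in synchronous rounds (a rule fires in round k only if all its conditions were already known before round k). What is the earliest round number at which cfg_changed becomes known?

4

Round 1 fires rule 6, rule 8, rule 11, rule 14, giving tests_changed, cond_8, compile_a, tag_release.
Round 2 fires rule 1, rule 13, giving compile_b, cond_6.
Round 3 fires rule 3, rule 12, giving deploy_stage, cond_7.
Round 4 fires rule 7, giving cfg_changed.
cfg_changed first appears in round 4.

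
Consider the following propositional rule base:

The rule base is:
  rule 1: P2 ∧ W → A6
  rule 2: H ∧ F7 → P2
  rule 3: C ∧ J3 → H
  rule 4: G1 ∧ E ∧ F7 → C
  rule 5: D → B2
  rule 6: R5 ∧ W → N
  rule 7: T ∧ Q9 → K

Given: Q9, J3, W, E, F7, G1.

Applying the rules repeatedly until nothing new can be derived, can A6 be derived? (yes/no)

Round 1: rule 4 [G1 ∧ E ∧ F7 → C]. New: C.
Round 2: rule 3 [C ∧ J3 → H]. New: H.
Round 3: rule 2 [H ∧ F7 → P2]. New: P2.
Round 4: rule 1 [P2 ∧ W → A6]. New: A6.
A6 appears in round 4, so it is derivable.

yes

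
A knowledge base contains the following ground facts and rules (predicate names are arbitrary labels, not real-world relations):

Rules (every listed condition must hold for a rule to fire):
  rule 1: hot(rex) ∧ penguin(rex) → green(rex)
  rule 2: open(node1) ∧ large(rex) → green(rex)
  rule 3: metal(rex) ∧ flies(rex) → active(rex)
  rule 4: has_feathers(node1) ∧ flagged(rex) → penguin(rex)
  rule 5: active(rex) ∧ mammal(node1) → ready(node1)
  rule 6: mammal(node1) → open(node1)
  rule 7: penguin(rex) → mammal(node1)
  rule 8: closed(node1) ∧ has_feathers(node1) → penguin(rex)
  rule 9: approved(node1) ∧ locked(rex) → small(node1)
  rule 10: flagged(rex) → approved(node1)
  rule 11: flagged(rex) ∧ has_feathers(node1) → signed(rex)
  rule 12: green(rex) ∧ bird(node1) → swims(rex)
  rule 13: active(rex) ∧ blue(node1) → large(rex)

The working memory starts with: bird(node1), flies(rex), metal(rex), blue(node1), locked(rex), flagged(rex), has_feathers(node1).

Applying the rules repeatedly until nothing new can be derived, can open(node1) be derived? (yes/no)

yes

[1] rule 3 [metal(rex) ∧ flies(rex) → active(rex)]; rule 4 [has_feathers(node1) ∧ flagged(rex) → penguin(rex)]; rule 10 [flagged(rex) → approved(node1)]; rule 11 [flagged(rex) ∧ has_feathers(node1) → signed(rex)]. ⇒ new: active(rex), penguin(rex), approved(node1), signed(rex).
[2] rule 7 [penguin(rex) → mammal(node1)]; rule 9 [approved(node1) ∧ locked(rex) → small(node1)]; rule 13 [active(rex) ∧ blue(node1) → large(rex)]. ⇒ new: mammal(node1), small(node1), large(rex).
[3] rule 5 [active(rex) ∧ mammal(node1) → ready(node1)]; rule 6 [mammal(node1) → open(node1)]. ⇒ new: ready(node1), open(node1).
[4] rule 2 [open(node1) ∧ large(rex) → green(rex)]. ⇒ new: green(rex).
[5] rule 12 [green(rex) ∧ bird(node1) → swims(rex)]. ⇒ new: swims(rex).
open(node1) appears in round 3, so it is derivable.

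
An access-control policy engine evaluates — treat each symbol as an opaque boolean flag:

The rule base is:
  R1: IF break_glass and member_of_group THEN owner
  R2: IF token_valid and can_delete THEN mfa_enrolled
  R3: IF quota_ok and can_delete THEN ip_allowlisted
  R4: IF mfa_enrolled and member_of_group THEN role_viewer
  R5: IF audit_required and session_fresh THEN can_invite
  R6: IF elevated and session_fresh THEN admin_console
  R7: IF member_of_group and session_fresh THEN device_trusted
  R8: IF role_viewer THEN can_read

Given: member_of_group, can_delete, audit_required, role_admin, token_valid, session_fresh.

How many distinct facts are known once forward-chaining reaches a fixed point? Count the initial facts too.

11

Round 1 — R2, R5, R7, derive mfa_enrolled, can_invite, device_trusted.
Round 2 — R4, derive role_viewer.
Round 3 — R8, derive can_read.
Closure: {audit_required, can_delete, can_invite, can_read, device_trusted, member_of_group, mfa_enrolled, role_admin, role_viewer, session_fresh, token_valid} — 11 facts.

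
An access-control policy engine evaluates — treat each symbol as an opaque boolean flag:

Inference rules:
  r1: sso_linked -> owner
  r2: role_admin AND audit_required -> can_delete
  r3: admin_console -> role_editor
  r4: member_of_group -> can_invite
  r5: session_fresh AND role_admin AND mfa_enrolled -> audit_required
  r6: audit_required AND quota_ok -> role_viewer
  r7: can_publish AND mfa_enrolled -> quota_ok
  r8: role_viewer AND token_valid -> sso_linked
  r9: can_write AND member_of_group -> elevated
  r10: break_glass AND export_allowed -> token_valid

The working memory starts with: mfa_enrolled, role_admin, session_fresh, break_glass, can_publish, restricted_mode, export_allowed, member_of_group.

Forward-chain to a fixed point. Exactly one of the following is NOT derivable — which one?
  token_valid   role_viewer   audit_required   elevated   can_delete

Round 1: r4 [member_of_group -> can_invite]; r5 [session_fresh AND role_admin AND mfa_enrolled -> audit_required]; r7 [can_publish AND mfa_enrolled -> quota_ok]; r10 [break_glass AND export_allowed -> token_valid]. New: can_invite, audit_required, quota_ok, token_valid.
Round 2: r2 [role_admin AND audit_required -> can_delete]; r6 [audit_required AND quota_ok -> role_viewer]. New: can_delete, role_viewer.
Round 3: r8 [role_viewer AND token_valid -> sso_linked]. New: sso_linked.
Round 4: r1 [sso_linked -> owner]. New: owner.
Derived: role_viewer (round 2), can_delete (round 2), token_valid (round 1), audit_required (round 1). elevated never appears in any round.

elevated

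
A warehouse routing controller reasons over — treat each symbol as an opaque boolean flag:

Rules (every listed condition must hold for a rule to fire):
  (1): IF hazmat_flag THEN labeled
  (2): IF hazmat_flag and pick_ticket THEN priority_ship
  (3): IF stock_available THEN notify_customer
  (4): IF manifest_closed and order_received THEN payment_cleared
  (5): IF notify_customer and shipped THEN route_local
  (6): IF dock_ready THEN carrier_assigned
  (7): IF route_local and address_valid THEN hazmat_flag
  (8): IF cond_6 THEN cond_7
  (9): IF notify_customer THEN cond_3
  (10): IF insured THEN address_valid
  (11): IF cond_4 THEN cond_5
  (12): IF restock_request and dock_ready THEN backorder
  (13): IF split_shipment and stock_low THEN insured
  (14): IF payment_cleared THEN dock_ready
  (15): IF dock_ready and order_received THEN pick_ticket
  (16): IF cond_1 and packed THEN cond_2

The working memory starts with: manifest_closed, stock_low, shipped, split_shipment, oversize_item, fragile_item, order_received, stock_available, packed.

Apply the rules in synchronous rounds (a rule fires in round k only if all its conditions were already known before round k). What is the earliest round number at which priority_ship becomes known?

4

[1] (3) [IF stock_available THEN notify_customer]; (4) [IF manifest_closed and order_received THEN payment_cleared]; (13) [IF split_shipment and stock_low THEN insured]. ⇒ new: notify_customer, payment_cleared, insured.
[2] (5) [IF notify_customer and shipped THEN route_local]; (9) [IF notify_customer THEN cond_3]; (10) [IF insured THEN address_valid]; (14) [IF payment_cleared THEN dock_ready]. ⇒ new: route_local, cond_3, address_valid, dock_ready.
[3] (6) [IF dock_ready THEN carrier_assigned]; (7) [IF route_local and address_valid THEN hazmat_flag]; (15) [IF dock_ready and order_received THEN pick_ticket]. ⇒ new: carrier_assigned, hazmat_flag, pick_ticket.
[4] (1) [IF hazmat_flag THEN labeled]; (2) [IF hazmat_flag and pick_ticket THEN priority_ship]. ⇒ new: labeled, priority_ship.
priority_ship first appears in round 4.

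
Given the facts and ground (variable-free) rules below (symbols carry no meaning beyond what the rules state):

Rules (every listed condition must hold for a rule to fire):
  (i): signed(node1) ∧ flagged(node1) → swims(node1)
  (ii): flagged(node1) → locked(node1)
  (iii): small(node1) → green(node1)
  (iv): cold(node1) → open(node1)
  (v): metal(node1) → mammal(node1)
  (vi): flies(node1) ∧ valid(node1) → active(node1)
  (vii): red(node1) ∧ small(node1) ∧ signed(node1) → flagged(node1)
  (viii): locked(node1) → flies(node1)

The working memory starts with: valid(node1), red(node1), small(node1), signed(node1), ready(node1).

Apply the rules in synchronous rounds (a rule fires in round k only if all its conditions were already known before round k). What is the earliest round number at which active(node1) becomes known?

4

[1] (iii) [small(node1) → green(node1)]; (vii) [red(node1) ∧ small(node1) ∧ signed(node1) → flagged(node1)]. ⇒ new: green(node1), flagged(node1).
[2] (i) [signed(node1) ∧ flagged(node1) → swims(node1)]; (ii) [flagged(node1) → locked(node1)]. ⇒ new: swims(node1), locked(node1).
[3] (viii) [locked(node1) → flies(node1)]. ⇒ new: flies(node1).
[4] (vi) [flies(node1) ∧ valid(node1) → active(node1)]. ⇒ new: active(node1).
active(node1) first appears in round 4.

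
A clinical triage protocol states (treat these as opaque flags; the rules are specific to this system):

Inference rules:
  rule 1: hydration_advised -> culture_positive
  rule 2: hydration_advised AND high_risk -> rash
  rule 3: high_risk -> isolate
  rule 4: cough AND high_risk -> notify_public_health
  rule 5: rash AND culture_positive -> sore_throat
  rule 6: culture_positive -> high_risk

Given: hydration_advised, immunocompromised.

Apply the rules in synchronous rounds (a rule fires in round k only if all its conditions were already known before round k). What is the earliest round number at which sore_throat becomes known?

4

[1] rule 1 [hydration_advised -> culture_positive]. ⇒ new: culture_positive.
[2] rule 6 [culture_positive -> high_risk]. ⇒ new: high_risk.
[3] rule 2 [hydration_advised AND high_risk -> rash]; rule 3 [high_risk -> isolate]. ⇒ new: rash, isolate.
[4] rule 5 [rash AND culture_positive -> sore_throat]. ⇒ new: sore_throat.
sore_throat first appears in round 4.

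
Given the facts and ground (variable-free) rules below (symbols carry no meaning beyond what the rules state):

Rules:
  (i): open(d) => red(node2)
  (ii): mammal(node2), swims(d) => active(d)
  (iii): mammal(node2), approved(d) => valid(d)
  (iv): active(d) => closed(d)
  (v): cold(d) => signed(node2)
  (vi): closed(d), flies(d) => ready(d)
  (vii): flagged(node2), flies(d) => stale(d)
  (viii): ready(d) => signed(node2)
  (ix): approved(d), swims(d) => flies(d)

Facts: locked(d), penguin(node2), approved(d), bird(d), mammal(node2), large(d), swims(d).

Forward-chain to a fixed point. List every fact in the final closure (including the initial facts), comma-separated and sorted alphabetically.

active(d), approved(d), bird(d), closed(d), flies(d), large(d), locked(d), mammal(node2), penguin(node2), ready(d), signed(node2), swims(d), valid(d)

Round 1 — (ii), (iii), (ix), derive active(d), valid(d), flies(d).
Round 2 — (iv), derive closed(d).
Round 3 — (vi), derive ready(d).
Round 4 — (viii), derive signed(node2).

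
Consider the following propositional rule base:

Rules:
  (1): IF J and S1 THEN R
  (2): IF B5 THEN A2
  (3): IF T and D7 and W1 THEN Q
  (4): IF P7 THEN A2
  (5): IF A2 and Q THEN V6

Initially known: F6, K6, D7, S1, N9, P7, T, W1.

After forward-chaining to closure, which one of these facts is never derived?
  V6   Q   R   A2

Round 1 — (3), (4), derive Q, A2.
Round 2 — (5), derive V6.
Derived: V6 (round 2), A2 (round 1), Q (round 1). R never appears in any round.

R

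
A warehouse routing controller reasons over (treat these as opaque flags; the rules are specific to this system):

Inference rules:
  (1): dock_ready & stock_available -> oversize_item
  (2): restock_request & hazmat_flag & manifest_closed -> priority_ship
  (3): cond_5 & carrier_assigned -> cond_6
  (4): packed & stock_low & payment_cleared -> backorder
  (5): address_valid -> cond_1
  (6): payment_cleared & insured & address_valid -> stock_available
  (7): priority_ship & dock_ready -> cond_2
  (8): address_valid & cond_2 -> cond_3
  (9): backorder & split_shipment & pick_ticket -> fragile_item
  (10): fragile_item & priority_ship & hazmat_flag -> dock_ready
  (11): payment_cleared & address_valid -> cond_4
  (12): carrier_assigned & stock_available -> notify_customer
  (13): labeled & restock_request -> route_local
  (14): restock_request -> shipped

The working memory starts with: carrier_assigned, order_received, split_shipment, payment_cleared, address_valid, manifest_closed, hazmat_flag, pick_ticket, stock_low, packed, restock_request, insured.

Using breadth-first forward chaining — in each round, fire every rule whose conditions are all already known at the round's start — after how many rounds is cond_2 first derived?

4

[1] (2) [restock_request & hazmat_flag & manifest_closed -> priority_ship]; (4) [packed & stock_low & payment_cleared -> backorder]; (5) [address_valid -> cond_1]; (6) [payment_cleared & insured & address_valid -> stock_available]; (11) [payment_cleared & address_valid -> cond_4]; (14) [restock_request -> shipped]. ⇒ new: priority_ship, backorder, cond_1, stock_available, cond_4, shipped.
[2] (9) [backorder & split_shipment & pick_ticket -> fragile_item]; (12) [carrier_assigned & stock_available -> notify_customer]. ⇒ new: fragile_item, notify_customer.
[3] (10) [fragile_item & priority_ship & hazmat_flag -> dock_ready]. ⇒ new: dock_ready.
[4] (1) [dock_ready & stock_available -> oversize_item]; (7) [priority_ship & dock_ready -> cond_2]. ⇒ new: oversize_item, cond_2.
cond_2 first appears in round 4.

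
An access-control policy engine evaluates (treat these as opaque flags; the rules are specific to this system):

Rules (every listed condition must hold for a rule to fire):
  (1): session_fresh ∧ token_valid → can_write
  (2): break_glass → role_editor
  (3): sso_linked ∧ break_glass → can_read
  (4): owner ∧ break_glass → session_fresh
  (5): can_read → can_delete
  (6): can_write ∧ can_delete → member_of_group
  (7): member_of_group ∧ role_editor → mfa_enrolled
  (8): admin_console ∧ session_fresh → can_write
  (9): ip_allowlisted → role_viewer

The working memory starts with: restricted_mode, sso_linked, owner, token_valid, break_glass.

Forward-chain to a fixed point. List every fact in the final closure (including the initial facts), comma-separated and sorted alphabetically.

Round 1: (2) [break_glass → role_editor]; (3) [sso_linked ∧ break_glass → can_read]; (4) [owner ∧ break_glass → session_fresh]. New: role_editor, can_read, session_fresh.
Round 2: (1) [session_fresh ∧ token_valid → can_write]; (5) [can_read → can_delete]. New: can_write, can_delete.
Round 3: (6) [can_write ∧ can_delete → member_of_group]. New: member_of_group.
Round 4: (7) [member_of_group ∧ role_editor → mfa_enrolled]. New: mfa_enrolled.

break_glass, can_delete, can_read, can_write, member_of_group, mfa_enrolled, owner, restricted_mode, role_editor, session_fresh, sso_linked, token_valid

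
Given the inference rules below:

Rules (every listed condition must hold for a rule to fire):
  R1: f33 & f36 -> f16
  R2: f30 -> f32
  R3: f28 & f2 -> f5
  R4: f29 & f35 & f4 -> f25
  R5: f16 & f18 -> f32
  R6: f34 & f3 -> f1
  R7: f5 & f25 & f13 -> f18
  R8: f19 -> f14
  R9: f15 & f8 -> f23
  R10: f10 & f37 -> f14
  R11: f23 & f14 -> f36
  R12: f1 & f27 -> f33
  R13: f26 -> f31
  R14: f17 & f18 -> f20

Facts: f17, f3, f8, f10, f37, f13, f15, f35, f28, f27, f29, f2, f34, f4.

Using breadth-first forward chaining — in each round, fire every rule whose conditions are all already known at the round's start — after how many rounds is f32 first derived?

Round 1 fires R3, R4, R6, R9, R10, giving f5, f25, f1, f23, f14.
Round 2 fires R7, R11, R12, giving f18, f36, f33.
Round 3 fires R1, R14, giving f16, f20.
Round 4 fires R5, giving f32.
f32 first appears in round 4.

4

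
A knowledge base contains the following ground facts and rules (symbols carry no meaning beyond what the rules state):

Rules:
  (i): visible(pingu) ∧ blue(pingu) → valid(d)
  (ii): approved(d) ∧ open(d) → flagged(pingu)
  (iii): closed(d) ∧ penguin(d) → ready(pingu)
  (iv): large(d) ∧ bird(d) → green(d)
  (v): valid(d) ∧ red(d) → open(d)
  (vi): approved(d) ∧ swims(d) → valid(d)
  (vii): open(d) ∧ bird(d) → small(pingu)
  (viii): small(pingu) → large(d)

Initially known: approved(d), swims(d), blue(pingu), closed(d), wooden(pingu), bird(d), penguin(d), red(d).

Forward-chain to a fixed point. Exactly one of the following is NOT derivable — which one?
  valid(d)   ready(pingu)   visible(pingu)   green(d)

Round 1 fires (iii), (vi), giving ready(pingu), valid(d).
Round 2 fires (v), giving open(d).
Round 3 fires (ii), (vii), giving flagged(pingu), small(pingu).
Round 4 fires (viii), giving large(d).
Round 5 fires (iv), giving green(d).
Derived: valid(d) (round 1), ready(pingu) (round 1), green(d) (round 5). visible(pingu) never appears in any round.

visible(pingu)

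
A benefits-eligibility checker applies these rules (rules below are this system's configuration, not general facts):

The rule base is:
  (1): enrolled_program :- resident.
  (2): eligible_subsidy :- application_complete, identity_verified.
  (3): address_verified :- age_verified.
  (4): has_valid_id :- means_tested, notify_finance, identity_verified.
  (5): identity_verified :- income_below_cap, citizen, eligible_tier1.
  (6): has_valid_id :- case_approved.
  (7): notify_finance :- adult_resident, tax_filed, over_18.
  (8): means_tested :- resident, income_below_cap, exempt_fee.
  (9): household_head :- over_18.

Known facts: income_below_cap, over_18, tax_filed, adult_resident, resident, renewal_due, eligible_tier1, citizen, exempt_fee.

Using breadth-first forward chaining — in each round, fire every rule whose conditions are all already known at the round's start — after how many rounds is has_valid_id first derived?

2

Round 1: (1) [enrolled_program :- resident.]; (5) [identity_verified :- income_below_cap, citizen, eligible_tier1.]; (7) [notify_finance :- adult_resident, tax_filed, over_18.]; (8) [means_tested :- resident, income_below_cap, exempt_fee.]; (9) [household_head :- over_18.]. New: enrolled_program, identity_verified, notify_finance, means_tested, household_head.
Round 2: (4) [has_valid_id :- means_tested, notify_finance, identity_verified.]. New: has_valid_id.
has_valid_id first appears in round 2.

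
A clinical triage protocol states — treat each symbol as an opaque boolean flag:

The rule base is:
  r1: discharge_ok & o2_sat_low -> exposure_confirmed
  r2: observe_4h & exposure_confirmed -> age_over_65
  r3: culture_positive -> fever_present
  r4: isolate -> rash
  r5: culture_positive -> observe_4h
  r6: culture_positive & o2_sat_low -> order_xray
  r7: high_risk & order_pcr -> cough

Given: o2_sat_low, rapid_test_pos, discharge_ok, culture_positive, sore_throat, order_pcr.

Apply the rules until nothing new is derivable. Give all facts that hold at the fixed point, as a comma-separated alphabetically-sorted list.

Round 1: r1 [discharge_ok & o2_sat_low -> exposure_confirmed]; r3 [culture_positive -> fever_present]; r5 [culture_positive -> observe_4h]; r6 [culture_positive & o2_sat_low -> order_xray]. Adds exposure_confirmed, fever_present, observe_4h, order_xray.
Round 2: r2 [observe_4h & exposure_confirmed -> age_over_65]. Adds age_over_65.

age_over_65, culture_positive, discharge_ok, exposure_confirmed, fever_present, o2_sat_low, observe_4h, order_pcr, order_xray, rapid_test_pos, sore_throat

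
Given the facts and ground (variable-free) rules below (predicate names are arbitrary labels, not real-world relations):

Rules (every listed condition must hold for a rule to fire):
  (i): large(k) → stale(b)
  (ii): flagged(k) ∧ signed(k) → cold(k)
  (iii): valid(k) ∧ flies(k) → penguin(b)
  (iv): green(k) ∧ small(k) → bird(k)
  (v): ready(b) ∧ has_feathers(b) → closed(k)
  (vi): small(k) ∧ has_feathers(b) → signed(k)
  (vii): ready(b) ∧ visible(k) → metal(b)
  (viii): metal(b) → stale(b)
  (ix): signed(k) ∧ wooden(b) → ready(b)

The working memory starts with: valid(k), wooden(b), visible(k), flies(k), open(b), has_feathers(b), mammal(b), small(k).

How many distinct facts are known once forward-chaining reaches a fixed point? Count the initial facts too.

14

Round 1 fires (iii), (vi), giving penguin(b), signed(k).
Round 2 fires (ix), giving ready(b).
Round 3 fires (v), (vii), giving closed(k), metal(b).
Round 4 fires (viii), giving stale(b).
Closure: {closed(k), flies(k), has_feathers(b), mammal(b), metal(b), open(b), penguin(b), ready(b), signed(k), small(k), stale(b), valid(k), visible(k), wooden(b)} — 14 facts.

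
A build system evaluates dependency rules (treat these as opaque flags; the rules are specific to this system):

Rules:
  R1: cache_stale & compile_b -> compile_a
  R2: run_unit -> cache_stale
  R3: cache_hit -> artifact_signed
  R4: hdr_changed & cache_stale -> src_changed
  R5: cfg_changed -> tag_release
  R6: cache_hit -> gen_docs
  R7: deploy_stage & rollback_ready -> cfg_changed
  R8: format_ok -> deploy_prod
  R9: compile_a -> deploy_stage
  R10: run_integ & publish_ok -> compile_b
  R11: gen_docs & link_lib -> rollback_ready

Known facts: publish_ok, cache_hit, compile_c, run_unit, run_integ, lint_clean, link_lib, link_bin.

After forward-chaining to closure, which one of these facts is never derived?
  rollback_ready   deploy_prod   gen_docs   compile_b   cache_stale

deploy_prod

Round 1 fires R2, R3, R6, R10, giving cache_stale, artifact_signed, gen_docs, compile_b.
Round 2 fires R1, R11, giving compile_a, rollback_ready.
Round 3 fires R9, giving deploy_stage.
Round 4 fires R7, giving cfg_changed.
Round 5 fires R5, giving tag_release.
Derived: compile_b (round 1), gen_docs (round 1), rollback_ready (round 2), cache_stale (round 1). deploy_prod never appears in any round.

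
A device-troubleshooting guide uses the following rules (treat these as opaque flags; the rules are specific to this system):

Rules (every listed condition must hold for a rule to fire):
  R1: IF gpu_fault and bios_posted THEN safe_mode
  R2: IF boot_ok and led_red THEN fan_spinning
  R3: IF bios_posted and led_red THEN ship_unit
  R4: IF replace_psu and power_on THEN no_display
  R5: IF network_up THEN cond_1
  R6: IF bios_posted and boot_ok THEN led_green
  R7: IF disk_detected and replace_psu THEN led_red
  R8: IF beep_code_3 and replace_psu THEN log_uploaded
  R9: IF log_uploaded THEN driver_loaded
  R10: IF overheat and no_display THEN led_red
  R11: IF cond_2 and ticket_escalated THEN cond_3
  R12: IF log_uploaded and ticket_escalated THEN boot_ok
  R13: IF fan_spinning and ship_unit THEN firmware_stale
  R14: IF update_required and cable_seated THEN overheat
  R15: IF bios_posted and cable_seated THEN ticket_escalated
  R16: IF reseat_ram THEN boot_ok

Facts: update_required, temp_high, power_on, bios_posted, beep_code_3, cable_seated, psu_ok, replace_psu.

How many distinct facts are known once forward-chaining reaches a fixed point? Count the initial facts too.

19

[1] R4 [IF replace_psu and power_on THEN no_display]; R8 [IF beep_code_3 and replace_psu THEN log_uploaded]; R14 [IF update_required and cable_seated THEN overheat]; R15 [IF bios_posted and cable_seated THEN ticket_escalated]. ⇒ new: no_display, log_uploaded, overheat, ticket_escalated.
[2] R9 [IF log_uploaded THEN driver_loaded]; R10 [IF overheat and no_display THEN led_red]; R12 [IF log_uploaded and ticket_escalated THEN boot_ok]. ⇒ new: driver_loaded, led_red, boot_ok.
[3] R2 [IF boot_ok and led_red THEN fan_spinning]; R3 [IF bios_posted and led_red THEN ship_unit]; R6 [IF bios_posted and boot_ok THEN led_green]. ⇒ new: fan_spinning, ship_unit, led_green.
[4] R13 [IF fan_spinning and ship_unit THEN firmware_stale]. ⇒ new: firmware_stale.
Closure: {beep_code_3, bios_posted, boot_ok, cable_seated, driver_loaded, fan_spinning, firmware_stale, led_green, led_red, log_uploaded, no_display, overheat, power_on, psu_ok, replace_psu, ship_unit, temp_high, ticket_escalated, update_required} — 19 facts.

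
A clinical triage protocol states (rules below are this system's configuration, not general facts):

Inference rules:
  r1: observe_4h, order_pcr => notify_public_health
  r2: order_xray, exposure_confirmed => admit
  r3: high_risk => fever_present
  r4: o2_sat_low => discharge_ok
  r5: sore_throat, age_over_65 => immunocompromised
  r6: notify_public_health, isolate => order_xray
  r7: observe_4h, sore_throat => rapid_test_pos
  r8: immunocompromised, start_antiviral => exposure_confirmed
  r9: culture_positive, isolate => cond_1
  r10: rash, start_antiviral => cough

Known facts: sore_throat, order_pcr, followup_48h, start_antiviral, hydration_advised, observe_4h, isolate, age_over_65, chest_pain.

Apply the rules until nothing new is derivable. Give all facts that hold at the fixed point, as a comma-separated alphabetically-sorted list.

Round 1: r1 [observe_4h, order_pcr => notify_public_health]; r5 [sore_throat, age_over_65 => immunocompromised]; r7 [observe_4h, sore_throat => rapid_test_pos]. New: notify_public_health, immunocompromised, rapid_test_pos.
Round 2: r6 [notify_public_health, isolate => order_xray]; r8 [immunocompromised, start_antiviral => exposure_confirmed]. New: order_xray, exposure_confirmed.
Round 3: r2 [order_xray, exposure_confirmed => admit]. New: admit.

admit, age_over_65, chest_pain, exposure_confirmed, followup_48h, hydration_advised, immunocompromised, isolate, notify_public_health, observe_4h, order_pcr, order_xray, rapid_test_pos, sore_throat, start_antiviral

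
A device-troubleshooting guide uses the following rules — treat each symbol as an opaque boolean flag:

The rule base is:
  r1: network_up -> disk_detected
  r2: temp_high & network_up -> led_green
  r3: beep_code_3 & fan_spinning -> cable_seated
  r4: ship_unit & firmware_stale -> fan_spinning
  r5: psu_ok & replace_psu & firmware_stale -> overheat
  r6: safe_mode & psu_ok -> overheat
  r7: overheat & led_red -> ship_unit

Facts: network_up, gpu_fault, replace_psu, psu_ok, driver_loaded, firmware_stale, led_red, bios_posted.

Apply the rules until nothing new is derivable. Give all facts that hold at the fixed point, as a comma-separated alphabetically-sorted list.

Round 1 fires r1, r5, giving disk_detected, overheat.
Round 2 fires r7, giving ship_unit.
Round 3 fires r4, giving fan_spinning.

bios_posted, disk_detected, driver_loaded, fan_spinning, firmware_stale, gpu_fault, led_red, network_up, overheat, psu_ok, replace_psu, ship_unit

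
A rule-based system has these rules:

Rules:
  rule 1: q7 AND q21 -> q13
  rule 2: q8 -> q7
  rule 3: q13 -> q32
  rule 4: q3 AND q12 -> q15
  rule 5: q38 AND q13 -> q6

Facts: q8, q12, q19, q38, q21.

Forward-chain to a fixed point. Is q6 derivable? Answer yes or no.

Round 1: rule 2 [q8 -> q7]. New: q7.
Round 2: rule 1 [q7 AND q21 -> q13]. New: q13.
Round 3: rule 3 [q13 -> q32]; rule 5 [q38 AND q13 -> q6]. New: q32, q6.
q6 appears in round 3, so it is derivable.

yes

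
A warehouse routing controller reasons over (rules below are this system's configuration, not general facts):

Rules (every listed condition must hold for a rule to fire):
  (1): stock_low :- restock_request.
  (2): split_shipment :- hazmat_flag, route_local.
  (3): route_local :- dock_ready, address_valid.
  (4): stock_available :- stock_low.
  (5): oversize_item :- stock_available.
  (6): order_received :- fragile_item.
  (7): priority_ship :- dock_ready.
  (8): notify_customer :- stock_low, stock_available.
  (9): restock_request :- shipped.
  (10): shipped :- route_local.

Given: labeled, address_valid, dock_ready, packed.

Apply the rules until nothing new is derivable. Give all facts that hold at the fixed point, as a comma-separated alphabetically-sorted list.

Round 1: (3) [route_local :- dock_ready, address_valid.]; (7) [priority_ship :- dock_ready.]. New: route_local, priority_ship.
Round 2: (10) [shipped :- route_local.]. New: shipped.
Round 3: (9) [restock_request :- shipped.]. New: restock_request.
Round 4: (1) [stock_low :- restock_request.]. New: stock_low.
Round 5: (4) [stock_available :- stock_low.]. New: stock_available.
Round 6: (5) [oversize_item :- stock_available.]; (8) [notify_customer :- stock_low, stock_available.]. New: oversize_item, notify_customer.

address_valid, dock_ready, labeled, notify_customer, oversize_item, packed, priority_ship, restock_request, route_local, shipped, stock_available, stock_low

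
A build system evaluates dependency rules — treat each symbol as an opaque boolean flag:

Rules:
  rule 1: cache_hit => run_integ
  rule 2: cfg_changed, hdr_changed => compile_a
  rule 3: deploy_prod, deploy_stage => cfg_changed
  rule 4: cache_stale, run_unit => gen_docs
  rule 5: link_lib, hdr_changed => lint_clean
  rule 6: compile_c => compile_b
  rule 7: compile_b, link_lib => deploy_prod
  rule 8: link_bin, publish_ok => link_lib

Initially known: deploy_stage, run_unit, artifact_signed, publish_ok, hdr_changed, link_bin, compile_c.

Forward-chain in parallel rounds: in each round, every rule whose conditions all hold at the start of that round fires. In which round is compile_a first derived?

Round 1: rule 6 [compile_c => compile_b]; rule 8 [link_bin, publish_ok => link_lib]. Adds compile_b, link_lib.
Round 2: rule 5 [link_lib, hdr_changed => lint_clean]; rule 7 [compile_b, link_lib => deploy_prod]. Adds lint_clean, deploy_prod.
Round 3: rule 3 [deploy_prod, deploy_stage => cfg_changed]. Adds cfg_changed.
Round 4: rule 2 [cfg_changed, hdr_changed => compile_a]. Adds compile_a.
compile_a first appears in round 4.

4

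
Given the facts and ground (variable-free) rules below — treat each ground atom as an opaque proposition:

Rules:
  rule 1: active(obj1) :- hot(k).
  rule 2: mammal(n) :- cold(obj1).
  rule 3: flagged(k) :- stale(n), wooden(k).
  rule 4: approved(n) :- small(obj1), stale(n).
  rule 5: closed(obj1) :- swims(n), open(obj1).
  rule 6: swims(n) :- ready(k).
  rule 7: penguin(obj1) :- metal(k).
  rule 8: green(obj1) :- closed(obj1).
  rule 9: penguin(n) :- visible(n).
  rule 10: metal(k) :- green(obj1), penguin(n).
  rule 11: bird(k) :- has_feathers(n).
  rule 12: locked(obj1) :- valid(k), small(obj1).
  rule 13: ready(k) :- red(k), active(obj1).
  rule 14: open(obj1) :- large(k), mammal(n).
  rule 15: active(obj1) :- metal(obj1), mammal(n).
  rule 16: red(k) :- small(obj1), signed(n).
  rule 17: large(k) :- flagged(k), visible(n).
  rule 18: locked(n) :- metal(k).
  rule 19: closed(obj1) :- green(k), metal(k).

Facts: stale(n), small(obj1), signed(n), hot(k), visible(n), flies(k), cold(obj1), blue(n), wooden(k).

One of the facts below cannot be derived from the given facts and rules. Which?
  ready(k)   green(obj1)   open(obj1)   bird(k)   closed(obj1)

Round 1: rule 1 [active(obj1) :- hot(k).]; rule 2 [mammal(n) :- cold(obj1).]; rule 3 [flagged(k) :- stale(n), wooden(k).]; rule 4 [approved(n) :- small(obj1), stale(n).]; rule 9 [penguin(n) :- visible(n).]; rule 16 [red(k) :- small(obj1), signed(n).]. Adds active(obj1), mammal(n), flagged(k), approved(n), penguin(n), red(k).
Round 2: rule 13 [ready(k) :- red(k), active(obj1).]; rule 17 [large(k) :- flagged(k), visible(n).]. Adds ready(k), large(k).
Round 3: rule 6 [swims(n) :- ready(k).]; rule 14 [open(obj1) :- large(k), mammal(n).]. Adds swims(n), open(obj1).
Round 4: rule 5 [closed(obj1) :- swims(n), open(obj1).]. Adds closed(obj1).
Round 5: rule 8 [green(obj1) :- closed(obj1).]. Adds green(obj1).
Round 6: rule 10 [metal(k) :- green(obj1), penguin(n).]. Adds metal(k).
Round 7: rule 7 [penguin(obj1) :- metal(k).]; rule 18 [locked(n) :- metal(k).]. Adds penguin(obj1), locked(n).
Derived: closed(obj1) (round 4), open(obj1) (round 3), green(obj1) (round 5), ready(k) (round 2). bird(k) never appears in any round.

bird(k)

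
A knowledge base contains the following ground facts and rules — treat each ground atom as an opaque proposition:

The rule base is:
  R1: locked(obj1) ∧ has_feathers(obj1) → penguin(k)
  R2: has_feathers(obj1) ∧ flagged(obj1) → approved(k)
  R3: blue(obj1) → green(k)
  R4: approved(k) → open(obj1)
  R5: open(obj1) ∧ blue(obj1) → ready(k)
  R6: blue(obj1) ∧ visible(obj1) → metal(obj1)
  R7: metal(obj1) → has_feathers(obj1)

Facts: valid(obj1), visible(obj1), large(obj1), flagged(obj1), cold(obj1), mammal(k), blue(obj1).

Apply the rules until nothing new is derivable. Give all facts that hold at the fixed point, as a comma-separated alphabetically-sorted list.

approved(k), blue(obj1), cold(obj1), flagged(obj1), green(k), has_feathers(obj1), large(obj1), mammal(k), metal(obj1), open(obj1), ready(k), valid(obj1), visible(obj1)

Round 1: R3 [blue(obj1) → green(k)]; R6 [blue(obj1) ∧ visible(obj1) → metal(obj1)]. New: green(k), metal(obj1).
Round 2: R7 [metal(obj1) → has_feathers(obj1)]. New: has_feathers(obj1).
Round 3: R2 [has_feathers(obj1) ∧ flagged(obj1) → approved(k)]. New: approved(k).
Round 4: R4 [approved(k) → open(obj1)]. New: open(obj1).
Round 5: R5 [open(obj1) ∧ blue(obj1) → ready(k)]. New: ready(k).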